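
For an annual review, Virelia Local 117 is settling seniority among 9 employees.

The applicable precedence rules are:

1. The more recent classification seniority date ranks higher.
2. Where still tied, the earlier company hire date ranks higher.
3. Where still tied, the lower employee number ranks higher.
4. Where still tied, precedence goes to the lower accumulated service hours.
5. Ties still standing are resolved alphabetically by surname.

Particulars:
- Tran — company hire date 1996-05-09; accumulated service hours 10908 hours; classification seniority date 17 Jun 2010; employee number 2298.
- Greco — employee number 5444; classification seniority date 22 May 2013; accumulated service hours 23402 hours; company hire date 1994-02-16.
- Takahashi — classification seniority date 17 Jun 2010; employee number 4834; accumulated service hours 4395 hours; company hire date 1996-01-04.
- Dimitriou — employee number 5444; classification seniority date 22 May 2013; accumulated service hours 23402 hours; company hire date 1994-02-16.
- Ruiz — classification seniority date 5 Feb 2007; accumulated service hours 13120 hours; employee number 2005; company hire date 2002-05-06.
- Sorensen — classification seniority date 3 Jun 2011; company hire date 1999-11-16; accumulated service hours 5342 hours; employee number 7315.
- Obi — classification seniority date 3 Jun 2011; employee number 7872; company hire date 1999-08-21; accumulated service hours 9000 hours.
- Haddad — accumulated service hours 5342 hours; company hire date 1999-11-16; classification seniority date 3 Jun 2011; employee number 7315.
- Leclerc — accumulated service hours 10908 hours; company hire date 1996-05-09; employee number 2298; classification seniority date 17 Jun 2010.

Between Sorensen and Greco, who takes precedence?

By classification seniority date (later first): Dimitriou and Greco (both 22 May 2013); then Obi, Haddad and Sorensen (each 3 Jun 2011); then Takahashi, Leclerc and Tran (each 17 Jun 2010); then Ruiz (5 Feb 2007).
Dimitriou and Greco both have company hire date 1994-02-16, so the next rule applies.
Dimitriou and Greco both have employee number 5444, so the next rule applies.
Dimitriou and Greco both have accumulated service hours 23402 hours, so the next rule applies.
Among Dimitriou and Greco, alphabetically by surname: Dimitriou before Greco.
Among Obi, Haddad and Sorensen, by company hire date (earlier first): Obi (1999-08-21) before Haddad and Sorensen (1999-11-16).
Haddad and Sorensen both have employee number 7315, so the next rule applies.
Haddad and Sorensen both have accumulated service hours 5342 hours, so the next rule applies.
Among Haddad and Sorensen, alphabetically by surname: Haddad before Sorensen.
Among Takahashi, Leclerc and Tran, by company hire date (earlier first): Takahashi (1996-01-04) before Leclerc and Tran (1996-05-09).
Leclerc and Tran both have employee number 2298, so the next rule applies.
Leclerc and Tran both have accumulated service hours 10908 hours, so the next rule applies.
Among Leclerc and Tran, alphabetically by surname: Leclerc before Tran.
So Greco takes precedence.

Greco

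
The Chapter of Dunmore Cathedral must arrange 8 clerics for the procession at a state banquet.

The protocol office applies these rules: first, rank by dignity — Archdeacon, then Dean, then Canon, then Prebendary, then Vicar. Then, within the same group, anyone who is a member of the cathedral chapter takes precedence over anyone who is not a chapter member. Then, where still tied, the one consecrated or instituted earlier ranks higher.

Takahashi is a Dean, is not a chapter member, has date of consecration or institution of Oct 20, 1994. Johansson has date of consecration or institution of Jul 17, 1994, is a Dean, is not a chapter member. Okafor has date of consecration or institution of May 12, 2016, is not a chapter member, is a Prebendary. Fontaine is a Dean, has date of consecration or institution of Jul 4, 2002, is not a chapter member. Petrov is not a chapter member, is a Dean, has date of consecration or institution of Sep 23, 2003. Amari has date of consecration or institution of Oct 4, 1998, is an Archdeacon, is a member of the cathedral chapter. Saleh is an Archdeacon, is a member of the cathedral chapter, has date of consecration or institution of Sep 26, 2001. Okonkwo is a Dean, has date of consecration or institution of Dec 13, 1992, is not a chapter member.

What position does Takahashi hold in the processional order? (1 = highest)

5

By dignity: Amari and Saleh (Archdeacon); then Okonkwo, Johansson, Takahashi, Fontaine and Petrov (Dean); then Okafor (Prebendary).
Amari and Saleh are each a member of the cathedral chapter, so the next rule applies.
Among Amari and Saleh, by date of consecration or institution (earlier first): Amari (Oct 4, 1998) before Saleh (Sep 26, 2001).
Okonkwo, Johansson, Takahashi, Fontaine and Petrov are each not a chapter member, so the next rule applies.
Among Okonkwo, Johansson, Takahashi, Fontaine and Petrov, by date of consecration or institution (earlier first): Okonkwo (Dec 13, 1992) before Johansson (Jul 17, 1994) before Takahashi (Oct 20, 1994) before Fontaine (Jul 4, 2002) before Petrov (Sep 23, 2003).
Order: Amari, Saleh, Okonkwo, Johansson, Takahashi, Fontaine, Petrov, Okafor. So position 5.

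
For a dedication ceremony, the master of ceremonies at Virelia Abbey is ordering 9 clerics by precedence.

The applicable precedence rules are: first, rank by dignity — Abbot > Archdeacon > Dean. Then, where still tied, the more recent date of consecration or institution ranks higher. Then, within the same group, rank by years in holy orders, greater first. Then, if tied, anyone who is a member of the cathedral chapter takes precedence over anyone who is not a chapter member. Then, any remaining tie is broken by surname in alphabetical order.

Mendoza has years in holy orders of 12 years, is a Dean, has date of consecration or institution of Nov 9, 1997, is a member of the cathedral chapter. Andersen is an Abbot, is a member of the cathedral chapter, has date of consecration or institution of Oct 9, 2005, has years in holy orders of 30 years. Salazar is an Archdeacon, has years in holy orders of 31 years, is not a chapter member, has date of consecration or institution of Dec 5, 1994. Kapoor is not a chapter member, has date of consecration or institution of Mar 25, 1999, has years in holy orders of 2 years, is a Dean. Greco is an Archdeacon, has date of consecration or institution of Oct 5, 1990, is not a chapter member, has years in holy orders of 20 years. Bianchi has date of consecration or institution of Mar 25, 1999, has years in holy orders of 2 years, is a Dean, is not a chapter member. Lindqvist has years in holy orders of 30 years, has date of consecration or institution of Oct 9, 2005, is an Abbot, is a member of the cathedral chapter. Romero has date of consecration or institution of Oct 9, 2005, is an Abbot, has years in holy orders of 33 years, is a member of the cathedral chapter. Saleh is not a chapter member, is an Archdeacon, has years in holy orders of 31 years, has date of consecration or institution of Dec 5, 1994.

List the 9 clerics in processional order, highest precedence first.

Romero, Andersen, Lindqvist, Salazar, Saleh, Greco, Bianchi, Kapoor, Mendoza

By dignity: Romero, Andersen and Lindqvist (Abbot); then Salazar, Saleh and Greco (Archdeacon); then Bianchi, Kapoor and Mendoza (Dean).
Romero, Andersen and Lindqvist all have date of consecration or institution Oct 9, 2005, so the next rule applies.
Among Romero, Andersen and Lindqvist, by years in holy orders (higher first): Romero (33 years) before Andersen and Lindqvist (30 years).
Andersen and Lindqvist are each a member of the cathedral chapter, so the next rule applies.
Among Andersen and Lindqvist, alphabetically by surname: Andersen before Lindqvist.
Among Salazar, Saleh and Greco, by date of consecration or institution (later first): Salazar and Saleh (Dec 5, 1994) before Greco (Oct 5, 1990).
Salazar and Saleh both have years in holy orders 31 years, so the next rule applies.
Salazar and Saleh are each not a chapter member, so the next rule applies.
Among Salazar and Saleh, alphabetically by surname: Salazar before Saleh.
Among Bianchi, Kapoor and Mendoza, by date of consecration or institution (later first): Bianchi and Kapoor (Mar 25, 1999) before Mendoza (Nov 9, 1997).
Bianchi and Kapoor both have years in holy orders 2 years, so the next rule applies.
Bianchi and Kapoor are each not a chapter member, so the next rule applies.
Among Bianchi and Kapoor, alphabetically by surname: Bianchi before Kapoor.
Full order: Romero, Andersen, Lindqvist, Salazar, Saleh, Greco, Bianchi, Kapoor, Mendoza.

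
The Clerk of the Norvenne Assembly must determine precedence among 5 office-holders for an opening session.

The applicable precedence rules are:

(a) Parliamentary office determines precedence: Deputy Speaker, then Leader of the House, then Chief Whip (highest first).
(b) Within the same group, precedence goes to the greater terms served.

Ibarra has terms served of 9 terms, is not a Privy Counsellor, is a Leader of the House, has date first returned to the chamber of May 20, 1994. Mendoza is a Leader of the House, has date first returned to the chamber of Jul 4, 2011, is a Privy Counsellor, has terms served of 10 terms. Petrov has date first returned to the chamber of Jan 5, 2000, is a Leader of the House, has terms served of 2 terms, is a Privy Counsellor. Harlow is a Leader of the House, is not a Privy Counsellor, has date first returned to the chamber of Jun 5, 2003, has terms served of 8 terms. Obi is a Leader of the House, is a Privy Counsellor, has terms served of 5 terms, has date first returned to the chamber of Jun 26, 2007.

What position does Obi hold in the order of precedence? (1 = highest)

4

By parliamentary office: Mendoza, Ibarra, Harlow, Obi and Petrov (Leader of the House).
Among Mendoza, Ibarra, Harlow, Obi and Petrov, by terms served (higher first): Mendoza (10 terms) before Ibarra (9 terms) before Harlow (8 terms) before Obi (5 terms) before Petrov (2 terms).
Order: Mendoza, Ibarra, Harlow, Obi, Petrov. So position 4.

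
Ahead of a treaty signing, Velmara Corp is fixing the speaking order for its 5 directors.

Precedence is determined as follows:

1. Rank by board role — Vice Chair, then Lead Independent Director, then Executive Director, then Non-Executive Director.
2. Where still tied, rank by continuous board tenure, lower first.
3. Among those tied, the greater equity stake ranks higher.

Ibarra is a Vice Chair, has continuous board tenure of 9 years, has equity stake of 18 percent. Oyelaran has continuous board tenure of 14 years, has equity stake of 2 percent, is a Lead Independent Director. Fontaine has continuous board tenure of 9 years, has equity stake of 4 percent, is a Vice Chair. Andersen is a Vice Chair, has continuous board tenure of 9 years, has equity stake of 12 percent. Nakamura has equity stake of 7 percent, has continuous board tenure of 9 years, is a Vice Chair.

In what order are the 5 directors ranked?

Ibarra, Andersen, Nakamura, Fontaine, Oyelaran

By board role: Ibarra, Andersen, Nakamura and Fontaine (Vice Chair); then Oyelaran (Lead Independent Director).
Ibarra, Andersen, Nakamura and Fontaine all have continuous board tenure 9 years, so the next rule applies.
Among Ibarra, Andersen, Nakamura and Fontaine, by equity stake (higher first): Ibarra (18 percent) before Andersen (12 percent) before Nakamura (7 percent) before Fontaine (4 percent).
Full order: Ibarra, Andersen, Nakamura, Fontaine, Oyelaran.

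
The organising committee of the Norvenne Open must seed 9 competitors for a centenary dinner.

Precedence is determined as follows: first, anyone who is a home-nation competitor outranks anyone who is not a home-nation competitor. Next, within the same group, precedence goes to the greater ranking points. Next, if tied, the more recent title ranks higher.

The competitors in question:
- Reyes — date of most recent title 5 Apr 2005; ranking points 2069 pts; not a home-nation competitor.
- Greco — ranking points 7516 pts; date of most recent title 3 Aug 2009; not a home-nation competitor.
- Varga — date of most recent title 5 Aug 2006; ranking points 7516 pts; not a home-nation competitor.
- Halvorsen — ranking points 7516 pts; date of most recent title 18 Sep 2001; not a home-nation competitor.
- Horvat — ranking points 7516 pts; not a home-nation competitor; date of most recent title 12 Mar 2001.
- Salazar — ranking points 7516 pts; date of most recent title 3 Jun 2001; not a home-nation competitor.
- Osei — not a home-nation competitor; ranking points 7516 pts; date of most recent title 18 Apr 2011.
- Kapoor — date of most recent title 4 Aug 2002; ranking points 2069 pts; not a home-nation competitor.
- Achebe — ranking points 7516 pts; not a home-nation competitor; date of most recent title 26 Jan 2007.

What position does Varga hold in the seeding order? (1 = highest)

4

By the first rule: Osei, Greco, Achebe, Varga, Halvorsen, Salazar, Horvat, Reyes and Kapoor (each not a home-nation competitor).
Among Osei, Greco, Achebe, Varga, Halvorsen, Salazar, Horvat, Reyes and Kapoor, by ranking points (higher first): Osei, Greco, Achebe, Varga, Halvorsen, Salazar and Horvat (7516 pts) before Reyes and Kapoor (2069 pts).
Among Osei, Greco, Achebe, Varga, Halvorsen, Salazar and Horvat, by date of most recent title (later first): Osei (18 Apr 2011) before Greco (3 Aug 2009) before Achebe (26 Jan 2007) before Varga (5 Aug 2006) before Halvorsen (18 Sep 2001) before Salazar (3 Jun 2001) before Horvat (12 Mar 2001).
Among Reyes and Kapoor, by date of most recent title (later first): Reyes (5 Apr 2005) before Kapoor (4 Aug 2002).
Order: Osei, Greco, Achebe, Varga, Halvorsen, Salazar, Horvat, Reyes, Kapoor. So position 4.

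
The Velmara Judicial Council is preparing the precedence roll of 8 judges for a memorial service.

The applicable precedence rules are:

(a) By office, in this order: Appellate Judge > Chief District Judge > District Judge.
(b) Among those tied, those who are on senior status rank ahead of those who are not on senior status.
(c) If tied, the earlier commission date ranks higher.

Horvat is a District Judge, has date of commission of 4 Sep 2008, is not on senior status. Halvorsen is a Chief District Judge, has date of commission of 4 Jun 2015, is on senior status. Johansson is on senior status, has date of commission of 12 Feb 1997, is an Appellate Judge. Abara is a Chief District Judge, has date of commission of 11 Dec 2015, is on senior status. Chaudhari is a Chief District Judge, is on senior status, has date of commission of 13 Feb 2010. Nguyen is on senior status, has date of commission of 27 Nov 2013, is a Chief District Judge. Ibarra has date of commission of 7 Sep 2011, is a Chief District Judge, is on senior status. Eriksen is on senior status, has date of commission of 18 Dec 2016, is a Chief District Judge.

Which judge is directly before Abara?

Halvorsen

By office: Johansson (Appellate Judge); then Chaudhari, Ibarra, Nguyen, Halvorsen, Abara and Eriksen (Chief District Judge); then Horvat (District Judge).
Chaudhari, Ibarra, Nguyen, Halvorsen, Abara and Eriksen are each on senior status, so the next rule applies.
Among Chaudhari, Ibarra, Nguyen, Halvorsen, Abara and Eriksen, by date of commission (earlier first): Chaudhari (13 Feb 2010) before Ibarra (7 Sep 2011) before Nguyen (27 Nov 2013) before Halvorsen (4 Jun 2015) before Abara (11 Dec 2015) before Eriksen (18 Dec 2016).
Order: Johansson, Chaudhari, Ibarra, Nguyen, Halvorsen, Abara, Eriksen, Horvat.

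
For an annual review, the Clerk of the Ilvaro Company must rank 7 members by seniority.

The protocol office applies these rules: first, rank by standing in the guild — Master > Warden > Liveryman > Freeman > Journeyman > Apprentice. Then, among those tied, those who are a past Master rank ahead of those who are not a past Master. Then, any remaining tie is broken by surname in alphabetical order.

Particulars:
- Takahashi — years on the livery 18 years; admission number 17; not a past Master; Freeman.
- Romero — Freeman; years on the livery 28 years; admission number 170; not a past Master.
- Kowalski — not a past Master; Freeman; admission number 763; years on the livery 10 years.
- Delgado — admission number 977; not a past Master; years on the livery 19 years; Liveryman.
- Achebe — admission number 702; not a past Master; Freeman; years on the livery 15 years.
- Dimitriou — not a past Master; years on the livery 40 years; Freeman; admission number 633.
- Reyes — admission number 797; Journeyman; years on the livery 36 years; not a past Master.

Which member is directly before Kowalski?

Dimitriou

By standing in the guild: Delgado (Liveryman); then Achebe, Dimitriou, Kowalski, Romero and Takahashi (Freeman); then Reyes (Journeyman).
Achebe, Dimitriou, Kowalski, Romero and Takahashi are each not a past Master, so the next rule applies.
Among Achebe, Dimitriou, Kowalski, Romero and Takahashi, alphabetically by surname: Achebe before Dimitriou before Kowalski before Romero before Takahashi.
Order: Delgado, Achebe, Dimitriou, Kowalski, Romero, Takahashi, Reyes.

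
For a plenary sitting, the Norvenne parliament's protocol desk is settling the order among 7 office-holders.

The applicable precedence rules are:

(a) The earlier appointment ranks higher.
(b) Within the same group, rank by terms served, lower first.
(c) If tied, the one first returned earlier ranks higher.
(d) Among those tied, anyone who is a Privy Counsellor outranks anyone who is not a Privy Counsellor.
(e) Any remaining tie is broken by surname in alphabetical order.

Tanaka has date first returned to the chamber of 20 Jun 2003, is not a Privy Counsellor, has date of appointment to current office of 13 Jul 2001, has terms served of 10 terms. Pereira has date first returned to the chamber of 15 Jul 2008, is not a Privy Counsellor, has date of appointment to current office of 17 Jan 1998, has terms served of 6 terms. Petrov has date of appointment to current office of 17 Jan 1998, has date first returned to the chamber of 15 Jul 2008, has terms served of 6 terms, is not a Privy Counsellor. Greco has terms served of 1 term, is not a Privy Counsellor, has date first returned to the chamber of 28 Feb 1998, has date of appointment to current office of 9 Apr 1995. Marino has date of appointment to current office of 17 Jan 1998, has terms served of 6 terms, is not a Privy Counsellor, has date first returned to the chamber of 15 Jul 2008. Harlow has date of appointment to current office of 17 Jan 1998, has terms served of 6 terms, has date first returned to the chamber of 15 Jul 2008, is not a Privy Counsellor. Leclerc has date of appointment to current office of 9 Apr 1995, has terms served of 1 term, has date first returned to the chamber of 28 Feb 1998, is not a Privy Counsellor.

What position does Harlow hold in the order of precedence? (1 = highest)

By date of appointment to current office (earlier first): Greco and Leclerc (both 9 Apr 1995); then Harlow, Marino, Pereira and Petrov (each 17 Jan 1998); then Tanaka (13 Jul 2001).
Greco and Leclerc both have terms served 1 term, so the next rule applies.
Greco and Leclerc both have date first returned to the chamber 28 Feb 1998, so the next rule applies.
Greco and Leclerc are each not a Privy Counsellor, so the next rule applies.
Among Greco and Leclerc, alphabetically by surname: Greco before Leclerc.
Harlow, Marino, Pereira and Petrov all have terms served 6 terms, so the next rule applies.
Harlow, Marino, Pereira and Petrov all have date first returned to the chamber 15 Jul 2008, so the next rule applies.
Harlow, Marino, Pereira and Petrov are each not a Privy Counsellor, so the next rule applies.
Among Harlow, Marino, Pereira and Petrov, alphabetically by surname: Harlow before Marino before Pereira before Petrov.
Order: Greco, Leclerc, Harlow, Marino, Pereira, Petrov, Tanaka. So position 3.

3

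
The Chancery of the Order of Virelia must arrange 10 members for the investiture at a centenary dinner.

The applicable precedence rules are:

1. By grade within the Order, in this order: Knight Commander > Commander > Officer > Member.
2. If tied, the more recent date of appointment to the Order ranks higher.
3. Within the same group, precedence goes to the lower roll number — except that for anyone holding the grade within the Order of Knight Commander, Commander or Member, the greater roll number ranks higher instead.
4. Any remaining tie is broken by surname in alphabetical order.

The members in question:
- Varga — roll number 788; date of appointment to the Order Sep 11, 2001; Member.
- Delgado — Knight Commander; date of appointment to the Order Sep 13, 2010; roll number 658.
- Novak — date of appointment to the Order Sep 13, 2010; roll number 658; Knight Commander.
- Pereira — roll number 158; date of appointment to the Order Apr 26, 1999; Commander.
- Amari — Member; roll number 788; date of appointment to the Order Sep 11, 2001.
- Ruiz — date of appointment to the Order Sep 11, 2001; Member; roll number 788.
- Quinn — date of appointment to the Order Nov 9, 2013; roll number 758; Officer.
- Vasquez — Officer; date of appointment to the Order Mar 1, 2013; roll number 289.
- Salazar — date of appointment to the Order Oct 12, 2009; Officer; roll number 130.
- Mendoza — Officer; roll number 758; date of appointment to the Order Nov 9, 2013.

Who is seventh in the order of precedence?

By grade within the Order: Delgado and Novak (Knight Commander); then Pereira (Commander); then Mendoza, Quinn, Vasquez and Salazar (Officer); then Amari, Ruiz and Varga (Member).
Delgado and Novak both have date of appointment to the Order Sep 13, 2010, so the next rule applies.
Delgado and Novak both have roll number 658, so the next rule applies.
Among Delgado and Novak, alphabetically by surname: Delgado before Novak.
Among Mendoza, Quinn, Vasquez and Salazar, by date of appointment to the Order (later first): Mendoza and Quinn (Nov 9, 2013) before Vasquez (Mar 1, 2013) before Salazar (Oct 12, 2009).
Mendoza and Quinn both have roll number 758, so the next rule applies.
Among Mendoza and Quinn, alphabetically by surname: Mendoza before Quinn.
Amari, Ruiz and Varga all have date of appointment to the Order Sep 11, 2001, so the next rule applies.
Amari, Ruiz and Varga all have roll number 788, so the next rule applies.
Among Amari, Ruiz and Varga, alphabetically by surname: Amari before Ruiz before Varga.
Order: Delgado, Novak, Pereira, Mendoza, Quinn, Vasquez, Salazar, Amari, Ruiz, Varga.

Salazar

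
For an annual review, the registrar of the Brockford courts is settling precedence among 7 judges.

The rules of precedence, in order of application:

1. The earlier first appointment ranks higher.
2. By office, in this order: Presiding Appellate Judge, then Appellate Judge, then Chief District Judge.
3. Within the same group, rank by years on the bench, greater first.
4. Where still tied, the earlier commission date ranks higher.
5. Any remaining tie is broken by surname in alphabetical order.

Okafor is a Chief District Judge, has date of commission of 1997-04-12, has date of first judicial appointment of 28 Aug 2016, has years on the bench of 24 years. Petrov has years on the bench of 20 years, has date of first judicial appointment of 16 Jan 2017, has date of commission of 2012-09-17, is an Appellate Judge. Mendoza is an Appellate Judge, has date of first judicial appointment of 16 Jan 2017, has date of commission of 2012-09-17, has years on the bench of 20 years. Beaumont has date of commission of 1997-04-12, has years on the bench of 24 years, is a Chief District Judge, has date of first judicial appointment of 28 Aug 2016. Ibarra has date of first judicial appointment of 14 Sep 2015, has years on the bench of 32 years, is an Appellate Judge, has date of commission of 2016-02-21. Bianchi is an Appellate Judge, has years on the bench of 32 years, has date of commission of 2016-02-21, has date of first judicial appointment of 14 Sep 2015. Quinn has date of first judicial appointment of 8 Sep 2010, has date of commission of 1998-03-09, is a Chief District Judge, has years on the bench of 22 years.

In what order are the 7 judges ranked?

By date of first judicial appointment (earlier first): Quinn (8 Sep 2010); then Bianchi and Ibarra (both 14 Sep 2015); then Beaumont and Okafor (both 28 Aug 2016); then Mendoza and Petrov (both 16 Jan 2017).
Bianchi and Ibarra are each Appellate Judge, so the next rule applies.
Bianchi and Ibarra both have years on the bench 32 years, so the next rule applies.
Bianchi and Ibarra both have date of commission 2016-02-21, so the next rule applies.
Among Bianchi and Ibarra, alphabetically by surname: Bianchi before Ibarra.
Beaumont and Okafor are each Chief District Judge, so the next rule applies.
Beaumont and Okafor both have years on the bench 24 years, so the next rule applies.
Beaumont and Okafor both have date of commission 1997-04-12, so the next rule applies.
Among Beaumont and Okafor, alphabetically by surname: Beaumont before Okafor.
Mendoza and Petrov are each Appellate Judge, so the next rule applies.
Mendoza and Petrov both have years on the bench 20 years, so the next rule applies.
Mendoza and Petrov both have date of commission 2012-09-17, so the next rule applies.
Among Mendoza and Petrov, alphabetically by surname: Mendoza before Petrov.
Full order: Quinn, Bianchi, Ibarra, Beaumont, Okafor, Mendoza, Petrov.

Quinn, Bianchi, Ibarra, Beaumont, Okafor, Mendoza, Petrov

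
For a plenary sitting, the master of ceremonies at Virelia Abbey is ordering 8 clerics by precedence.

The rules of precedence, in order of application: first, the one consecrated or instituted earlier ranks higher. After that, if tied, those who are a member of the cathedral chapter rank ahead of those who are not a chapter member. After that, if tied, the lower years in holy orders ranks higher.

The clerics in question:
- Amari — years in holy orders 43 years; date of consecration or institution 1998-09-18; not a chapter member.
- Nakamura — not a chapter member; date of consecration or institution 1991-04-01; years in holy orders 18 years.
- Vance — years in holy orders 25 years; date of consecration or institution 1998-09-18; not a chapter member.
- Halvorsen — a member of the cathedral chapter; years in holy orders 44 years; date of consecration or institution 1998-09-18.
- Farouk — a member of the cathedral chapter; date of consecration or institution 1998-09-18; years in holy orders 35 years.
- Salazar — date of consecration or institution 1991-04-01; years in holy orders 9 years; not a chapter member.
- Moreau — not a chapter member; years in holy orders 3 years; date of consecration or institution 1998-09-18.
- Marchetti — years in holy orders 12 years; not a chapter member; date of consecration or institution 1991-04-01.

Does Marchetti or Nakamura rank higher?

By date of consecration or institution (earlier first): Salazar, Marchetti and Nakamura (each 1991-04-01); then Farouk, Halvorsen, Moreau, Vance and Amari (each 1998-09-18).
Salazar, Marchetti and Nakamura are each not a chapter member, so the next rule applies.
Among Salazar, Marchetti and Nakamura, by years in holy orders (lower first): Salazar (9 years) before Marchetti (12 years) before Nakamura (18 years).
Among Farouk, Halvorsen, Moreau, Vance and Amari, a member of the cathedral chapter before not a chapter member: Farouk and Halvorsen (a member of the cathedral chapter) before Moreau, Vance and Amari (not a chapter member).
Among Farouk and Halvorsen, by years in holy orders (lower first): Farouk (35 years) before Halvorsen (44 years).
Among Moreau, Vance and Amari, by years in holy orders (lower first): Moreau (3 years) before Vance (25 years) before Amari (43 years).
So Marchetti takes precedence.

Marchetti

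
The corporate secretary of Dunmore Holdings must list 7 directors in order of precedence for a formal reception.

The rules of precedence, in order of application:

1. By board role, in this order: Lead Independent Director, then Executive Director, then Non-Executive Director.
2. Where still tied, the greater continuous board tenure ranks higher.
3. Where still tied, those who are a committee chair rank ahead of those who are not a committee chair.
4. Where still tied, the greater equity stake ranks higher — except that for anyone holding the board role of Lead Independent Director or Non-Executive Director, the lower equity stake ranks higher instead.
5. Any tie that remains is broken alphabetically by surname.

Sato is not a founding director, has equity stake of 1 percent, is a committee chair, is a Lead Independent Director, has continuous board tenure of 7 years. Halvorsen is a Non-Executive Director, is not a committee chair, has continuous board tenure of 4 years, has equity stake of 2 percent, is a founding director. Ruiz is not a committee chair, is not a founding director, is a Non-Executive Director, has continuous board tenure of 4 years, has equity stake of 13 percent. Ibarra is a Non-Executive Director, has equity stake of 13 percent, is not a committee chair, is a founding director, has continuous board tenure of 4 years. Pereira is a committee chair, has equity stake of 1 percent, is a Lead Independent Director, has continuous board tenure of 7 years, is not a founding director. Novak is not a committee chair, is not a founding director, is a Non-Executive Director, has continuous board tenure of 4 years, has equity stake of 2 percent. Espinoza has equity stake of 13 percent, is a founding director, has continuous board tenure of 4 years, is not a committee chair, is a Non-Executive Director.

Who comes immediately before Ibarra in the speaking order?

Espinoza

By board role: Pereira and Sato (Lead Independent Director); then Halvorsen, Novak, Espinoza, Ibarra and Ruiz (Non-Executive Director).
Pereira and Sato both have continuous board tenure 7 years, so the next rule applies.
Pereira and Sato are each a committee chair, so the next rule applies.
Pereira and Sato both have equity stake 1 percent, so the next rule applies.
Among Pereira and Sato, alphabetically by surname: Pereira before Sato.
Halvorsen, Novak, Espinoza, Ibarra and Ruiz all have continuous board tenure 4 years, so the next rule applies.
Halvorsen, Novak, Espinoza, Ibarra and Ruiz are each not a committee chair, so the next rule applies.
Among Halvorsen, Novak, Espinoza, Ibarra and Ruiz, by equity stake (lower first) (reversed rule for this group): Halvorsen and Novak (2 percent) before Espinoza, Ibarra and Ruiz (13 percent).
Among Halvorsen and Novak, alphabetically by surname: Halvorsen before Novak.
Among Espinoza, Ibarra and Ruiz, alphabetically by surname: Espinoza before Ibarra before Ruiz.
Order: Pereira, Sato, Halvorsen, Novak, Espinoza, Ibarra, Ruiz.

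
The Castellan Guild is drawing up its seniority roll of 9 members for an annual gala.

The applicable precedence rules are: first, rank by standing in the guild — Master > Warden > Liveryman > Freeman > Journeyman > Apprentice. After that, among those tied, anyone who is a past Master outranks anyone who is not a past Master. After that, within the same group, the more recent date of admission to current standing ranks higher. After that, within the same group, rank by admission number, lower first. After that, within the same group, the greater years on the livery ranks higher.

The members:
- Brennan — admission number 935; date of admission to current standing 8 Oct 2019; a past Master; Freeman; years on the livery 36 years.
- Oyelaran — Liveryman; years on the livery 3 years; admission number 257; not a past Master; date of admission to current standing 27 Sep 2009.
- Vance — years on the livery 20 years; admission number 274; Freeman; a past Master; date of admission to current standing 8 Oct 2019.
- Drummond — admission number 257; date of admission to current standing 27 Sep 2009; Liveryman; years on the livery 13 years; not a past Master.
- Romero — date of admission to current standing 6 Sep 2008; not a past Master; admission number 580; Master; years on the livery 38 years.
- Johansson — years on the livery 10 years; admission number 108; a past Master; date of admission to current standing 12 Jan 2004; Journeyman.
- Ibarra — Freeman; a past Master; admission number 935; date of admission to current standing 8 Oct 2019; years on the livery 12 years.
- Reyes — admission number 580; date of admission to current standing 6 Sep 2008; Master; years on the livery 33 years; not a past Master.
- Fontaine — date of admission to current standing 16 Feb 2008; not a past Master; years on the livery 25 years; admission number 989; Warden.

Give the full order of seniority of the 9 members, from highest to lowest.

By standing in the guild: Romero and Reyes (Master); then Fontaine (Warden); then Drummond and Oyelaran (Liveryman); then Vance, Brennan and Ibarra (Freeman); then Johansson (Journeyman).
Romero and Reyes are each not a past Master, so the next rule applies.
Romero and Reyes both have date of admission to current standing 6 Sep 2008, so the next rule applies.
Romero and Reyes both have admission number 580, so the next rule applies.
Among Romero and Reyes, by years on the livery (higher first): Romero (38 years) before Reyes (33 years).
Drummond and Oyelaran are each not a past Master, so the next rule applies.
Drummond and Oyelaran both have date of admission to current standing 27 Sep 2009, so the next rule applies.
Drummond and Oyelaran both have admission number 257, so the next rule applies.
Among Drummond and Oyelaran, by years on the livery (higher first): Drummond (13 years) before Oyelaran (3 years).
Vance, Brennan and Ibarra are each a past Master, so the next rule applies.
Vance, Brennan and Ibarra all have date of admission to current standing 8 Oct 2019, so the next rule applies.
Among Vance, Brennan and Ibarra, by admission number (lower first): Vance (274) before Brennan and Ibarra (935).
Among Brennan and Ibarra, by years on the livery (higher first): Brennan (36 years) before Ibarra (12 years).
Full order: Romero, Reyes, Fontaine, Drummond, Oyelaran, Vance, Brennan, Ibarra, Johansson.

Romero, Reyes, Fontaine, Drummond, Oyelaran, Vance, Brennan, Ibarra, Johansson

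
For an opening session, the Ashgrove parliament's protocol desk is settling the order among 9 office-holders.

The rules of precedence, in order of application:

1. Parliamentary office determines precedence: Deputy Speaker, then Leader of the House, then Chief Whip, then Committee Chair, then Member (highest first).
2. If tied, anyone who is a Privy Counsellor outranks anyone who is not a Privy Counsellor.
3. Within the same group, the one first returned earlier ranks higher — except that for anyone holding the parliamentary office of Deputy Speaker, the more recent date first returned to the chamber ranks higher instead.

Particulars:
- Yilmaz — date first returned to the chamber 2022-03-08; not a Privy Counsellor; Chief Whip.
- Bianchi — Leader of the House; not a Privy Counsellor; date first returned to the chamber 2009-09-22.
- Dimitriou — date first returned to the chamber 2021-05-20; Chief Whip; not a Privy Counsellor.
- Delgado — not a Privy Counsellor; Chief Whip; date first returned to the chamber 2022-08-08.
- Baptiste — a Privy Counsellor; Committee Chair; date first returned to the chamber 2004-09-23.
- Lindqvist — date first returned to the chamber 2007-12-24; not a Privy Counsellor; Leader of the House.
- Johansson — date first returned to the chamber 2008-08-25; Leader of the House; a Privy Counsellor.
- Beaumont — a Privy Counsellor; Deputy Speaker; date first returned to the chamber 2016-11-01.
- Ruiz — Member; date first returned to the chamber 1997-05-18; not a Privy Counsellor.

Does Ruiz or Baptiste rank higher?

By parliamentary office: Beaumont (Deputy Speaker); then Johansson, Lindqvist and Bianchi (Leader of the House); then Dimitriou, Yilmaz and Delgado (Chief Whip); then Baptiste (Committee Chair); then Ruiz (Member).
Among Johansson, Lindqvist and Bianchi, a Privy Counsellor before not a Privy Counsellor: Johansson (a Privy Counsellor) before Lindqvist and Bianchi (not a Privy Counsellor).
Among Lindqvist and Bianchi, by date first returned to the chamber (earlier first): Lindqvist (2007-12-24) before Bianchi (2009-09-22).
Dimitriou, Yilmaz and Delgado are each not a Privy Counsellor, so the next rule applies.
Among Dimitriou, Yilmaz and Delgado, by date first returned to the chamber (earlier first): Dimitriou (2021-05-20) before Yilmaz (2022-03-08) before Delgado (2022-08-08).
So Baptiste takes precedence.

Baptiste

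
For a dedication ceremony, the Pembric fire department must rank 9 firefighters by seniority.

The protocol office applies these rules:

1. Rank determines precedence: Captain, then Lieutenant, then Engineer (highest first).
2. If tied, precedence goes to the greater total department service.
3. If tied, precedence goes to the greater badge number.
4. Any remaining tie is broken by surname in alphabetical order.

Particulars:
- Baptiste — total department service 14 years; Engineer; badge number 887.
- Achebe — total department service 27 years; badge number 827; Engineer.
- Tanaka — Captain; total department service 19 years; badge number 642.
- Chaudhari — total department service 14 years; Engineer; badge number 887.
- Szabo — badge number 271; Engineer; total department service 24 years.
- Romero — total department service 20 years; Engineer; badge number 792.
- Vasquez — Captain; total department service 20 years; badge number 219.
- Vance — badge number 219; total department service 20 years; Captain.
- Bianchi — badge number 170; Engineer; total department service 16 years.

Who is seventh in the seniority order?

Bianchi

By rank: Vance, Vasquez and Tanaka (Captain); then Achebe, Szabo, Romero, Bianchi, Baptiste and Chaudhari (Engineer).
Among Vance, Vasquez and Tanaka, by total department service (higher first): Vance and Vasquez (20 years) before Tanaka (19 years).
Vance and Vasquez both have badge number 219, so the next rule applies.
Among Vance and Vasquez, alphabetically by surname: Vance before Vasquez.
Among Achebe, Szabo, Romero, Bianchi, Baptiste and Chaudhari, by total department service (higher first): Achebe (27 years) before Szabo (24 years) before Romero (20 years) before Bianchi (16 years) before Baptiste and Chaudhari (14 years).
Baptiste and Chaudhari both have badge number 887, so the next rule applies.
Among Baptiste and Chaudhari, alphabetically by surname: Baptiste before Chaudhari.
Order: Vance, Vasquez, Tanaka, Achebe, Szabo, Romero, Bianchi, Baptiste, Chaudhari.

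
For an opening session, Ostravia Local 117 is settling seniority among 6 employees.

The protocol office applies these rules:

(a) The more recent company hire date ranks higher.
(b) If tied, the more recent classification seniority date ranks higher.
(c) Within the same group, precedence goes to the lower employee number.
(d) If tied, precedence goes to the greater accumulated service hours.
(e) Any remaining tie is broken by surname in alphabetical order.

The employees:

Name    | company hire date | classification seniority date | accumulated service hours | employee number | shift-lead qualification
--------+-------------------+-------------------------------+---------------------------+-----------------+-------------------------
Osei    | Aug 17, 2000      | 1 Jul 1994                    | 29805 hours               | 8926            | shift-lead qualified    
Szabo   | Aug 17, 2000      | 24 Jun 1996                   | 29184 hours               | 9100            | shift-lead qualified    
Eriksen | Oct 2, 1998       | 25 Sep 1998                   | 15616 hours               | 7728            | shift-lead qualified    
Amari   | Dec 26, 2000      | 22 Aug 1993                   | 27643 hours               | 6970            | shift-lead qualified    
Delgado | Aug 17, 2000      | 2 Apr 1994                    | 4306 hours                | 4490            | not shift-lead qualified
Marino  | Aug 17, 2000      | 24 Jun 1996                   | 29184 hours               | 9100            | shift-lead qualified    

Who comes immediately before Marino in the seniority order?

Amari

By company hire date (later first): Amari (Dec 26, 2000); then Marino, Szabo, Osei and Delgado (each Aug 17, 2000); then Eriksen (Oct 2, 1998).
Among Marino, Szabo, Osei and Delgado, by classification seniority date (later first): Marino and Szabo (24 Jun 1996) before Osei (1 Jul 1994) before Delgado (2 Apr 1994).
Marino and Szabo both have employee number 9100, so the next rule applies.
Marino and Szabo both have accumulated service hours 29184 hours, so the next rule applies.
Among Marino and Szabo, alphabetically by surname: Marino before Szabo.
Order: Amari, Marino, Szabo, Osei, Delgado, Eriksen.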